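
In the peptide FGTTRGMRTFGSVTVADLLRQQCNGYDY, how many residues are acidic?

2

Only D (aspartate) and E (glutamate) carry a side-chain carboxylic acid.
Matching residues: D17, D27.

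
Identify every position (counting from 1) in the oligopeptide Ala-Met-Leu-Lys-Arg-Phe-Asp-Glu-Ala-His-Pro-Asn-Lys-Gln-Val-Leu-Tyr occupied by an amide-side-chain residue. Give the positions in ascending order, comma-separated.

12, 14

Only N (asparagine) and Q (glutamine) carry a side-chain carboxamide.
Matching residues: Asn12, Gln14.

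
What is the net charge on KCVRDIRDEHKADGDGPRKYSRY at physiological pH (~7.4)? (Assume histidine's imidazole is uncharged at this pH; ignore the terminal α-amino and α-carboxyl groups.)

The side chains ionized at physiological pH are Lys/Arg (+1) and Asp/Glu (−1); with His treated as neutral, nothing else contributes.
Positive (K, R): K1, R4, R7, K11, R18, K19, R22 → +7.
Negative (D, E): D5, D8, E9, D13, D15 → −5.
Net charge = (+7) + (−5) = +2.

+2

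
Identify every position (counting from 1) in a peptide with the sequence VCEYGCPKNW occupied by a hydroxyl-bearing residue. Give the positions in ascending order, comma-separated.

The –OH-bearing residues are Ser, Thr (aliphatic alcohols), and Tyr (phenol).
Matching residues: Y4.

4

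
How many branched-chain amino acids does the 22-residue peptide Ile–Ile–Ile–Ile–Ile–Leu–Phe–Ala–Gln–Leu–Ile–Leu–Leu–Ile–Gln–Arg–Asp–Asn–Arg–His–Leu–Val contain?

Valine (V), leucine (L), and isoleucine (I) are the branched-chain amino acids.
Matching residues: Ile1, Ile2, Ile3, Ile4, Ile5, Leu6, Leu10, Ile11, Leu12, Leu13, Ile14, Leu21, Val22.

13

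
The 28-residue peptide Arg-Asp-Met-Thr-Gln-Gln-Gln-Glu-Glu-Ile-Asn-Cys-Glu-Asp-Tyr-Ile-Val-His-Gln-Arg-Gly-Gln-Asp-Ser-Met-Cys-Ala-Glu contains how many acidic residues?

Aspartate (D) and glutamate (E) have carboxylic-acid side chains and are the acidic amino acids.
Matching residues: Asp2, Glu8, Glu9, Glu13, Asp14, Asp23, Glu28.

7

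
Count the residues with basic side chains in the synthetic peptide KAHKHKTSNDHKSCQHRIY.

9

K, R, and H are the three residues with basic side chains (ε-amine, guanidinium, and imidazole respectively).
Matching residues: K1, H3, K4, H5, K6, H11, K12, H16, R17.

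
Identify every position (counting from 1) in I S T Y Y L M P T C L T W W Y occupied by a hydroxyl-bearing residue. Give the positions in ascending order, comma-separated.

The –OH-bearing residues are Ser, Thr (aliphatic alcohols), and Tyr (phenol).
Matching residues: S2, T3, Y4, Y5, T9, T12, Y15.

2, 3, 4, 5, 9, 12, 15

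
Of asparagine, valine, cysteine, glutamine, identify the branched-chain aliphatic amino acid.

valine

Valine (V), leucine (L), and isoleucine (I) are the branched-chain amino acids.
Of the listed options, only valine belongs to this group.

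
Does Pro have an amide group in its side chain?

Asparagine (N) and glutamine (Q) have uncharged amide side chains.
Proline is not in this group.

No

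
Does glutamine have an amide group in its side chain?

The amide-side-chain residues are Asn (N) and Gln (Q).
Glutamine is in this group.

Yes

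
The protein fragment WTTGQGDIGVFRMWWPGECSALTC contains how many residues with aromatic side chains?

F, W, and Y each carry an aromatic ring on the side chain.
Matching residues: W1, F11, W14, W15.

4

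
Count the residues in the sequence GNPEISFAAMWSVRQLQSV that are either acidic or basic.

2

Acidic: D, E. Basic: H, K, R.
Acidic residues here: E4 (1).
Basic residues here: R14 (1).
The two groups share no amino acid, so total = 1 + 1 = 2.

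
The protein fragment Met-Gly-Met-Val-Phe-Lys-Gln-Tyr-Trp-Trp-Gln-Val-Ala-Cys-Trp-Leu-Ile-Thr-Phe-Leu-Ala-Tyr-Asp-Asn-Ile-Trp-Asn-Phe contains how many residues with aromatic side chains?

9

Phenylalanine (F), tryptophan (W), and tyrosine (Y) have aromatic ring side chains.
Matching residues: Phe5, Tyr8, Trp9, Trp10, Trp15, Phe19, Tyr22, Trp26, Phe28.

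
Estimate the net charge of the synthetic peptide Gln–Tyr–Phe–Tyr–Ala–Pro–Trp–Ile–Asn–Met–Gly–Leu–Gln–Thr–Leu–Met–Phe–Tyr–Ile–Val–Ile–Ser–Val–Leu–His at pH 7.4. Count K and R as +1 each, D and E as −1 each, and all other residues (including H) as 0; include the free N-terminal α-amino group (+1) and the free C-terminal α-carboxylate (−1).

Positive (K, R): none → +0.
Negative (D, E): none → −0.
The N-terminus (+1) and C-terminus (−1) cancel.
Net charge = (+0) + (−0) = 0.

0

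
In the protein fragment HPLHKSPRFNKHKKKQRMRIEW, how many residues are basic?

11

The basic amino acids are Lys (K), Arg (R), and His (H).
Matching residues: H1, H4, K5, R8, K11, H12, K13, K14, K15, R17, R19.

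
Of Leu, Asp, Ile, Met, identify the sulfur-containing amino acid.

Met

The sulfur-bearing residues are cysteine (–SH) and methionine (–S–CH₃).
Of the listed options, only Met belongs to this group.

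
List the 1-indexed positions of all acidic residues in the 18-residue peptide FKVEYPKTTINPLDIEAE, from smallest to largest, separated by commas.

4, 14, 16, 18

Aspartate (D) and glutamate (E) have carboxylic-acid side chains and are the acidic amino acids.
Matching residues: E4, D14, E16, E18.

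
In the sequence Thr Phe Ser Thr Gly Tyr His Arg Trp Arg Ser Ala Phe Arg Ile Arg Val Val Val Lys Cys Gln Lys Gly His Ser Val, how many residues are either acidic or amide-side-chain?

1

Acidic: D, E. Amide-side-chain: N, Q.
Acidic residues here: none (0).
Amide-side-chain residues here: Gln22 (1).
The two groups share no amino acid, so total = 0 + 1 = 1.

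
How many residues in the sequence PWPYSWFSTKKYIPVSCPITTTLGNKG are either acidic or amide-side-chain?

1

Acidic: D, E. Amide-side-chain: N, Q.
Acidic residues here: none (0).
Amide-side-chain residues here: N25 (1).
The two groups share no amino acid, so total = 0 + 1 = 1.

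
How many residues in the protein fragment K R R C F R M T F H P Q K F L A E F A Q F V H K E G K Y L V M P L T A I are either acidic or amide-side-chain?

4

Acidic: D, E. Amide-side-chain: N, Q.
Acidic residues here: E17, E25 (2).
Amide-side-chain residues here: Q12, Q20 (2).
The two groups share no amino acid, so total = 2 + 2 = 4.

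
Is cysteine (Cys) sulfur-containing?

Cysteine (C, thiol) and methionine (M, thioether) are the two sulfur-containing amino acids.
Cysteine is in this group.

Yes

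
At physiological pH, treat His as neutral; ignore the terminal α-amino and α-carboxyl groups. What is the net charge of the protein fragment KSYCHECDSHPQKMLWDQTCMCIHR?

0

Near pH 7.4, K and R contribute +1 each, D and E contribute −1 each, and every other side chain (His included, as stated) is uncharged.
Positive (K, R): K1, K13, R25 → +3.
Negative (D, E): E6, D8, D17 → −3.
Net charge = (+3) + (−3) = 0.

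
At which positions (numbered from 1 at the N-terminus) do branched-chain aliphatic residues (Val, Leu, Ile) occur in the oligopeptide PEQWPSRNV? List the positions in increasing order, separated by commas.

9

Matching residues: V9.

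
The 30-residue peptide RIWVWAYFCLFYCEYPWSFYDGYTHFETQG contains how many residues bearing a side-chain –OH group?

8

S, T, and Y are the three residues with a side-chain hydroxyl.
Matching residues: Y7, Y12, Y15, S18, Y20, Y23, T24, T28.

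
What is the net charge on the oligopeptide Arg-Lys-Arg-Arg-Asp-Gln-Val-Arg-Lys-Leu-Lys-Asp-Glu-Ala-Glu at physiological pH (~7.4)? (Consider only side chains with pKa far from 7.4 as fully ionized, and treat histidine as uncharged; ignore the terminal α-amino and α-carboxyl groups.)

Near pH 7.4, K and R contribute +1 each, D and E contribute −1 each, and every other side chain (His included, as stated) is uncharged.
Positive (K, R): Arg1, Lys2, Arg3, Arg4, Arg8, Lys9, Lys11 → +7.
Negative (D, E): Asp5, Asp12, Glu13, Glu15 → −4.
Net charge = (+7) + (−4) = +3.

+3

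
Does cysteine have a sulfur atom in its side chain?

Yes

The sulfur-bearing residues are cysteine (–SH) and methionine (–S–CH₃).
Cysteine is in this group.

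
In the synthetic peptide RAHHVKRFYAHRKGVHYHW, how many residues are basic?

The basic amino acids are Lys (K), Arg (R), and His (H).
Matching residues: R1, H3, H4, K6, R7, H11, R12, K13, H16, H18.

10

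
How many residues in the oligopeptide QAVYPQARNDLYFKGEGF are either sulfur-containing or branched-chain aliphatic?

2

Sulfur-containing: C, M. Branched-chain aliphatic: I, L, V.
Sulfur-containing residues here: none (0).
Branched-chain aliphatic residues here: V3, L11 (2).
The two groups share no amino acid, so total = 0 + 2 = 2.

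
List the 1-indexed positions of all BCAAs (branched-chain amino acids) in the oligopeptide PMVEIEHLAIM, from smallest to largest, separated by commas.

3, 5, 8, 10

Valine (V), leucine (L), and isoleucine (I) are the branched-chain amino acids.
Matching residues: V3, I5, L8, I10.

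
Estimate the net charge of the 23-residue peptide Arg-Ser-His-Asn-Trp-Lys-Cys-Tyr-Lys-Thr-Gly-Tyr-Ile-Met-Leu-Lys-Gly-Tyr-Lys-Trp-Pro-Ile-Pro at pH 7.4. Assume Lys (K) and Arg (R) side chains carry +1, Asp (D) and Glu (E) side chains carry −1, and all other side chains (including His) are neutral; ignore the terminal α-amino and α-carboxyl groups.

Positive (K, R): Arg1, Lys6, Lys9, Lys16, Lys19 → +5.
Negative (D, E): none → −0.
Net charge = (+5) + (−0) = +5.

+5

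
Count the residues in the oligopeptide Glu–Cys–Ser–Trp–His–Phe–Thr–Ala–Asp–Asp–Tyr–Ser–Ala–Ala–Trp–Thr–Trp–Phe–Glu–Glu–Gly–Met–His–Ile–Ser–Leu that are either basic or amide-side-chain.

Basic: H, K, R. Amide-side-chain: N, Q.
Basic residues here: His5, His23 (2).
Amide-side-chain residues here: none (0).
The two groups share no amino acid, so total = 2 + 0 = 2.

2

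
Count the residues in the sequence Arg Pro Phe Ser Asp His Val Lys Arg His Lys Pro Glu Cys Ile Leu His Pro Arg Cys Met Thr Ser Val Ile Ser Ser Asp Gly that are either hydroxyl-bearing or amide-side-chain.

Hydroxyl-bearing: S, T, Y. Amide-side-chain: N, Q.
Hydroxyl-bearing residues here: Ser4, Thr22, Ser23, Ser26, Ser27 (5).
Amide-side-chain residues here: none (0).
The two groups share no amino acid, so total = 5 + 0 = 5.

5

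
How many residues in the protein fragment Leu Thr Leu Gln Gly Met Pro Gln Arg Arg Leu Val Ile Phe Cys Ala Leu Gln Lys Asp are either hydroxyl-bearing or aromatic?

Hydroxyl-bearing: S, T, Y. Aromatic: F, W, Y.
Hydroxyl-bearing residues here: Thr2 (1).
Aromatic residues here: Phe14 (1).
(Y belongs to both groups, but none appear in this sequence.) Total = 1 + 1 = 2.

2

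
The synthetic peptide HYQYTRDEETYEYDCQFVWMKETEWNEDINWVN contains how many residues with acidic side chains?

9

Aspartate (D) and glutamate (E) have carboxylic-acid side chains and are the acidic amino acids.
Matching residues: D7, E8, E9, E12, D14, E22, E24, E27, D28.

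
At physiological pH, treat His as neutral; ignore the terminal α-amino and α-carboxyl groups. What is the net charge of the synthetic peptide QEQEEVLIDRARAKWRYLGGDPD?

The side chains ionized at physiological pH are Lys/Arg (+1) and Asp/Glu (−1); with His treated as neutral, nothing else contributes.
Positive (K, R): R10, R12, K14, R16 → +4.
Negative (D, E): E2, E4, E5, D9, D21, D23 → −6.
Net charge = (+4) + (−6) = −2.

-2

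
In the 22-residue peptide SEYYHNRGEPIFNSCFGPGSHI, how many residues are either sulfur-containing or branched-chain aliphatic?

Sulfur-containing: C, M. Branched-chain aliphatic: I, L, V.
Sulfur-containing residues here: C15 (1).
Branched-chain aliphatic residues here: I11, I22 (2).
The two groups share no amino acid, so total = 1 + 2 = 3.

3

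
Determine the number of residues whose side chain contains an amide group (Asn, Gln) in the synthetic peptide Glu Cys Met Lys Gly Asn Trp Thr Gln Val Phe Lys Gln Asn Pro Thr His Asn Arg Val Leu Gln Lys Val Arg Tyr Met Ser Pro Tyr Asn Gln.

8

Matching residues: Asn6, Gln9, Gln13, Asn14, Asn18, Gln22, Asn31, Gln32.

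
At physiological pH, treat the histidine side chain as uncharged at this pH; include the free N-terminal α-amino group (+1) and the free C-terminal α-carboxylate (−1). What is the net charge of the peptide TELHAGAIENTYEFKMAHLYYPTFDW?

-3

Near pH 7.4, K and R contribute +1 each, D and E contribute −1 each, and every other side chain (His included, as stated) is uncharged.
Positive (K, R): K15 → +1.
Negative (D, E): E2, E9, E13, D25 → −4.
The N-terminus (+1) and C-terminus (−1) cancel.
Net charge = (+1) + (−4) = −3.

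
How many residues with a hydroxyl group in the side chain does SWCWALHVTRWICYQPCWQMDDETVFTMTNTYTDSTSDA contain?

12

The –OH-bearing residues are Ser, Thr (aliphatic alcohols), and Tyr (phenol).
Matching residues: S1, T9, Y14, T24, T27, T29, T31, Y32, T33, S35, T36, S37.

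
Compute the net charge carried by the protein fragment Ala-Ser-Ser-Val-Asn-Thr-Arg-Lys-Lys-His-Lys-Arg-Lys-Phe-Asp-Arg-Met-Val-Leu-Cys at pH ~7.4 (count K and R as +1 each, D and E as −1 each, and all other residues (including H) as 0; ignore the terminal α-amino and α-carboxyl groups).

Positive (K, R): Arg7, Lys8, Lys9, Lys11, Arg12, Lys13, Arg16 → +7.
Negative (D, E): Asp15 → −1.
Net charge = (+7) + (−1) = +6.

+6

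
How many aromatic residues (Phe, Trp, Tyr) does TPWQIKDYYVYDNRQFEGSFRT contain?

Matching residues: W3, Y8, Y9, Y11, F16, F20.

6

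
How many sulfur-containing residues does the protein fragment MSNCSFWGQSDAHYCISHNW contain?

3

The sulfur-bearing residues are cysteine (–SH) and methionine (–S–CH₃).
Matching residues: M1, C4, C15.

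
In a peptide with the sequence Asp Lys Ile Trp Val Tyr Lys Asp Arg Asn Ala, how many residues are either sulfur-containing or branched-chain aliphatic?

Sulfur-containing: C, M. Branched-chain aliphatic: I, L, V.
Sulfur-containing residues here: none (0).
Branched-chain aliphatic residues here: Ile3, Val5 (2).
The two groups share no amino acid, so total = 0 + 2 = 2.

2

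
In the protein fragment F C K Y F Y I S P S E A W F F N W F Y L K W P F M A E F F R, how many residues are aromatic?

14

Phenylalanine (F), tryptophan (W), and tyrosine (Y) have aromatic ring side chains.
Matching residues: F1, Y4, F5, Y6, W13, F14, F15, W17, F18, Y19, W22, F24, F28, F29.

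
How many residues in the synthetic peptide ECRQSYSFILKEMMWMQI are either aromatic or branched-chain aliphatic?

6

Aromatic: F, W, Y. Branched-chain aliphatic: I, L, V.
Aromatic residues here: Y6, F8, W15 (3).
Branched-chain aliphatic residues here: I9, L10, I18 (3).
The two groups share no amino acid, so total = 3 + 3 = 6.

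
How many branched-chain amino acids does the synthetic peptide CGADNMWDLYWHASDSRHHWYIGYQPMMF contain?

2

Valine (V), leucine (L), and isoleucine (I) are the branched-chain amino acids.
Matching residues: L9, I22.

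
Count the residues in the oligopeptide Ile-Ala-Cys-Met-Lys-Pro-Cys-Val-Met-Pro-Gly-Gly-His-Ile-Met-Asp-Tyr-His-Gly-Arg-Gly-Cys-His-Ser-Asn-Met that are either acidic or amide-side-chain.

2

Acidic: D, E. Amide-side-chain: N, Q.
Acidic residues here: Asp16 (1).
Amide-side-chain residues here: Asn25 (1).
The two groups share no amino acid, so total = 1 + 1 = 2.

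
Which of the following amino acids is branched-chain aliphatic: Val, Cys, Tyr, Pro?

Val

Valine (V), leucine (L), and isoleucine (I) are the branched-chain amino acids.
Of the listed options, only Val belongs to this group.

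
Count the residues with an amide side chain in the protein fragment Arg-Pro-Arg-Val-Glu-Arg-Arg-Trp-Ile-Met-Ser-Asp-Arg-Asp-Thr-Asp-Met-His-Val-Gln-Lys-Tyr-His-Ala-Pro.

Asparagine (N) and glutamine (Q) have uncharged amide side chains.
Matching residues: Gln20.

1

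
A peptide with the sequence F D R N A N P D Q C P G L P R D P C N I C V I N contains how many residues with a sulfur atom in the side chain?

3

Cysteine (C, thiol) and methionine (M, thioether) are the two sulfur-containing amino acids.
Matching residues: C10, C18, C21.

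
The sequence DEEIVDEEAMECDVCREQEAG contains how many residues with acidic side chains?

10

Aspartate (D) and glutamate (E) have carboxylic-acid side chains and are the acidic amino acids.
Matching residues: D1, E2, E3, D6, E7, E8, E11, D13, E17, E19.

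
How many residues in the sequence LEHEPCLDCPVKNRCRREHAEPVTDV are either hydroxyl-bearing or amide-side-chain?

2

Hydroxyl-bearing: S, T, Y. Amide-side-chain: N, Q.
Hydroxyl-bearing residues here: T24 (1).
Amide-side-chain residues here: N13 (1).
The two groups share no amino acid, so total = 1 + 1 = 2.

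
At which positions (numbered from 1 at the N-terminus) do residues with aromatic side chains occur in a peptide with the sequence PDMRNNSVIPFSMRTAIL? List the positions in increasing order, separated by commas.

The aromatic amino acids are Phe (F, benzyl), Trp (W, indole), and Tyr (Y, phenol).
Matching residues: F11.

11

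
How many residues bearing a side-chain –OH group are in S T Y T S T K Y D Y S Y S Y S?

13

The –OH-bearing residues are Ser, Thr (aliphatic alcohols), and Tyr (phenol).
Matching residues: S1, T2, Y3, T4, S5, T6, Y8, Y10, S11, Y12, S13, Y14, S15.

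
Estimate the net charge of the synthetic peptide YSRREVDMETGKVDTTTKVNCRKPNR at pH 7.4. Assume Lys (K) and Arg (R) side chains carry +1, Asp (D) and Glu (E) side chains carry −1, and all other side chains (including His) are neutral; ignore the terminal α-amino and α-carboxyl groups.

Positive (K, R): R3, R4, K12, K18, R22, K23, R26 → +7.
Negative (D, E): E5, D7, E9, D14 → −4.
Net charge = (+7) + (−4) = +3.

+3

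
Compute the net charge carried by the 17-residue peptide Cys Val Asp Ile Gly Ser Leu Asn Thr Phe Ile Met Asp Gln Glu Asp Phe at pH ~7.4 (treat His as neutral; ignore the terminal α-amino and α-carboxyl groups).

Near pH 7.4, K and R contribute +1 each, D and E contribute −1 each, and every other side chain (His included, as stated) is uncharged.
Positive (K, R): none → +0.
Negative (D, E): Asp3, Asp13, Glu15, Asp16 → −4.
Net charge = (+0) + (−4) = −4.

-4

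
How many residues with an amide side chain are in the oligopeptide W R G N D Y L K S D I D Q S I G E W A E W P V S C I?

Only N (asparagine) and Q (glutamine) carry a side-chain carboxamide.
Matching residues: N4, Q13.

2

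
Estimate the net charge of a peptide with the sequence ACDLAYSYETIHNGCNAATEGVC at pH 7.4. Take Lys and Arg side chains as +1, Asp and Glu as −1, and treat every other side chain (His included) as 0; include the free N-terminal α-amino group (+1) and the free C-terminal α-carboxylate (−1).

-3

Positive (K, R): none → +0.
Negative (D, E): D3, E9, E20 → −3.
The N-terminus (+1) and C-terminus (−1) cancel.
Net charge = (+0) + (−3) = −3.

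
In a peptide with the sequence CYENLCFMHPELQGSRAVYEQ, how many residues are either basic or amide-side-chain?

Basic: H, K, R. Amide-side-chain: N, Q.
Basic residues here: H9, R16 (2).
Amide-side-chain residues here: N4, Q13, Q21 (3).
The two groups share no amino acid, so total = 2 + 3 = 5.

5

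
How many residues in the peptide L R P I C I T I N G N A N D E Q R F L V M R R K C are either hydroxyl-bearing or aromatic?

2

Hydroxyl-bearing: S, T, Y. Aromatic: F, W, Y.
Hydroxyl-bearing residues here: T7 (1).
Aromatic residues here: F18 (1).
(Y belongs to both groups, but none appear in this sequence.) Total = 1 + 1 = 2.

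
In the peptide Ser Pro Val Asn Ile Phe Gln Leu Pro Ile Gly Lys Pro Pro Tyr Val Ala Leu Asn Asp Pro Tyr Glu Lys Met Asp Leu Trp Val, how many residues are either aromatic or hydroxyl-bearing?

Aromatic: F, W, Y. Hydroxyl-bearing: S, T, Y.
Aromatic residues here: Phe6, Tyr15, Tyr22, Trp28 (4).
Hydroxyl-bearing residues here: Ser1, Tyr15, Tyr22 (3).
Y is in both groups, so the 2 Y residues must not be double-counted.
Total = 4 + 3 − 2 = 5.

5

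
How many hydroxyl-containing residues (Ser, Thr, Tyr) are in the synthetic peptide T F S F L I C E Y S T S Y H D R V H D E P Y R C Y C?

9

Matching residues: T1, S3, Y9, S10, T11, S12, Y13, Y22, Y25.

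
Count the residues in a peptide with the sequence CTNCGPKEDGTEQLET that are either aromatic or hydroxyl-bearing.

3

Aromatic: F, W, Y. Hydroxyl-bearing: S, T, Y.
Aromatic residues here: none (0).
Hydroxyl-bearing residues here: T2, T11, T16 (3).
(Y belongs to both groups, but none appear in this sequence.) Total = 0 + 3 = 3.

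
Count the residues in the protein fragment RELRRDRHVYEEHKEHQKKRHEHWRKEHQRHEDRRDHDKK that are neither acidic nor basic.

6

Acidic: D, E. Basic: K, R, H. All other residues are neither.
Matching residues: L3, V9, Y10, Q17, W24, Q29.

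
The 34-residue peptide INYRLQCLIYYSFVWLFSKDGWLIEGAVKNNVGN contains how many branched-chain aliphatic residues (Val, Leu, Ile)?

10

Matching residues: I1, L5, L8, I9, V14, L16, L23, I24, V28, V32.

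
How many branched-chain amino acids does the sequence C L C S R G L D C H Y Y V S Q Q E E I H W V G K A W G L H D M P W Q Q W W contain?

6

Valine (V), leucine (L), and isoleucine (I) are the branched-chain amino acids.
Matching residues: L2, L7, V13, I19, V22, L28.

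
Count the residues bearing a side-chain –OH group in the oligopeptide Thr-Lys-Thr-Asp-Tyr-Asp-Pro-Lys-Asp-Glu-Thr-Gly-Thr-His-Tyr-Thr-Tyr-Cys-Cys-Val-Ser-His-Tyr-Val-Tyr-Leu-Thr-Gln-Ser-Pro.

13

The –OH-bearing residues are Ser, Thr (aliphatic alcohols), and Tyr (phenol).
Matching residues: Thr1, Thr3, Tyr5, Thr11, Thr13, Tyr15, Thr16, Tyr17, Ser21, Tyr23, Tyr25, Thr27, Ser29.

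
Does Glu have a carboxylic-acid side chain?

Yes

Aspartate (D) and glutamate (E) have carboxylic-acid side chains and are the acidic amino acids.
Glutamate is in this group.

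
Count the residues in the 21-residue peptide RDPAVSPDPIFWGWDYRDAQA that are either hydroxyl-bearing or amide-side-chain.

Hydroxyl-bearing: S, T, Y. Amide-side-chain: N, Q.
Hydroxyl-bearing residues here: S6, Y16 (2).
Amide-side-chain residues here: Q20 (1).
The two groups share no amino acid, so total = 2 + 1 = 3.

3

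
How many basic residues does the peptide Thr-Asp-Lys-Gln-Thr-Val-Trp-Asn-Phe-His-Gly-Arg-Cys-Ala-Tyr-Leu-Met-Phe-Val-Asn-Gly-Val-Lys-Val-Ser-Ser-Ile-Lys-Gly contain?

5

The basic amino acids are Lys (K), Arg (R), and His (H).
Matching residues: Lys3, His10, Arg12, Lys23, Lys28.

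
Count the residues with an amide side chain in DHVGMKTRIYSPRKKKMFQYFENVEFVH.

2

The amide-side-chain residues are Asn (N) and Gln (Q).
Matching residues: Q19, N23.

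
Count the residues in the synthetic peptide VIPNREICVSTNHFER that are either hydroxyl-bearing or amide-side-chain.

Hydroxyl-bearing: S, T, Y. Amide-side-chain: N, Q.
Hydroxyl-bearing residues here: S10, T11 (2).
Amide-side-chain residues here: N4, N12 (2).
The two groups share no amino acid, so total = 2 + 2 = 4.

4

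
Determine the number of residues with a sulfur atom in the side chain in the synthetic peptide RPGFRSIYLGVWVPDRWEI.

0

Cysteine (C, thiol) and methionine (M, thioether) are the two sulfur-containing amino acids.
None of the 19 residues belong to this group.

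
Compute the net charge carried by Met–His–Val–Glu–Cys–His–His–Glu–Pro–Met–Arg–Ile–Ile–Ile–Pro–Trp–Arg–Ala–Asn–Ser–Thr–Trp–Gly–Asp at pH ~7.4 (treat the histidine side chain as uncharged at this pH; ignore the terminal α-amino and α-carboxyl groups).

-1

The side chains ionized at physiological pH are Lys/Arg (+1) and Asp/Glu (−1); with His treated as neutral, nothing else contributes.
Positive (K, R): Arg11, Arg17 → +2.
Negative (D, E): Glu4, Glu8, Asp24 → −3.
Net charge = (+2) + (−3) = −1.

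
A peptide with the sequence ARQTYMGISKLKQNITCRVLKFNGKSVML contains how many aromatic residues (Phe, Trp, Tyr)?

2

Matching residues: Y5, F22.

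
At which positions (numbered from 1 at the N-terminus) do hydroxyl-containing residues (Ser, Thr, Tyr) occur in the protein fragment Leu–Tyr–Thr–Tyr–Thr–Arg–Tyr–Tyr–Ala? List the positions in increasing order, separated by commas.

Matching residues: Tyr2, Thr3, Tyr4, Thr5, Tyr7, Tyr8.

2, 3, 4, 5, 7, 8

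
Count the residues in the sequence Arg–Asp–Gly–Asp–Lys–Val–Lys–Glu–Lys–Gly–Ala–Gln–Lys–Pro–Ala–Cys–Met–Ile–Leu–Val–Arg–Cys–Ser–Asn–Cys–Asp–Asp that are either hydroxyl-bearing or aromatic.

1

Hydroxyl-bearing: S, T, Y. Aromatic: F, W, Y.
Hydroxyl-bearing residues here: Ser23 (1).
Aromatic residues here: none (0).
(Y belongs to both groups, but none appear in this sequence.) Total = 1 + 0 = 1.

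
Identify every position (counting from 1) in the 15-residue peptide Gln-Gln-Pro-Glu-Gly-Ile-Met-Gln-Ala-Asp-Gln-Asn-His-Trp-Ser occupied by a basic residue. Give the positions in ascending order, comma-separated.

Matching residues: His13.

13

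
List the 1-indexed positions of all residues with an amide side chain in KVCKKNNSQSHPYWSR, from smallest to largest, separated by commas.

Asparagine (N) and glutamine (Q) have uncharged amide side chains.
Matching residues: N6, N7, Q9.

6, 7, 9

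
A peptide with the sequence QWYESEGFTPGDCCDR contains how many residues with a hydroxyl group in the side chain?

The –OH-bearing residues are Ser, Thr (aliphatic alcohols), and Tyr (phenol).
Matching residues: Y3, S5, T9.

3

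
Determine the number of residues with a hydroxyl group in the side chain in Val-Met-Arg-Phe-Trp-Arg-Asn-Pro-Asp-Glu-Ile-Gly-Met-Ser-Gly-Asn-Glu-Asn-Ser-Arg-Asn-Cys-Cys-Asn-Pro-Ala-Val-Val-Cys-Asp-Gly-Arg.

2

The –OH-bearing residues are Ser, Thr (aliphatic alcohols), and Tyr (phenol).
Matching residues: Ser14, Ser19.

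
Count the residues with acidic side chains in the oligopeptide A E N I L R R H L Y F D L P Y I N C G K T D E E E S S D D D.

9

The acidic residues are Asp (D) and Glu (E), whose side chains end in a carboxylate group.
Matching residues: E2, D12, D22, E23, E24, E25, D28, D29, D30.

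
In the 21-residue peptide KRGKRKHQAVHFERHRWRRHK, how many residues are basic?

K, R, and H are the three residues with basic side chains (ε-amine, guanidinium, and imidazole respectively).
Matching residues: K1, R2, K4, R5, K6, H7, H11, R14, H15, R16, R18, R19, H20, K21.

14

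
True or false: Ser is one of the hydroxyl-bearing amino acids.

Serine (S), threonine (T), and tyrosine (Y) each carry a hydroxyl group on the side chain.
Serine is in this group.

True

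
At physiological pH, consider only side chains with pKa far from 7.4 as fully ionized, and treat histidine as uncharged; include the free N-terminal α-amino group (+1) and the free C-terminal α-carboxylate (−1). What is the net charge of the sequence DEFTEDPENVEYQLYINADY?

The side chains ionized at physiological pH are Lys/Arg (+1) and Asp/Glu (−1); with His treated as neutral, nothing else contributes.
Positive (K, R): none → +0.
Negative (D, E): D1, E2, E5, D6, E8, E11, D19 → −7.
The N-terminus (+1) and C-terminus (−1) cancel.
Net charge = (+0) + (−7) = −7.

-7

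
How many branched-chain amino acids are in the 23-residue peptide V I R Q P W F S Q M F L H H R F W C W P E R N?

3

Valine (V), leucine (L), and isoleucine (I) are the branched-chain amino acids.
Matching residues: V1, I2, L12.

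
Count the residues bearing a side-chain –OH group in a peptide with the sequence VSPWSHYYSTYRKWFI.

The –OH-bearing residues are Ser, Thr (aliphatic alcohols), and Tyr (phenol).
Matching residues: S2, S5, Y7, Y8, S9, T10, Y11.

7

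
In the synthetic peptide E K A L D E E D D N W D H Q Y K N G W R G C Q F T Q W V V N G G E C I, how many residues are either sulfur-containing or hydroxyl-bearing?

Sulfur-containing: C, M. Hydroxyl-bearing: S, T, Y.
Sulfur-containing residues here: C22, C34 (2).
Hydroxyl-bearing residues here: Y15, T25 (2).
The two groups share no amino acid, so total = 2 + 2 = 4.

4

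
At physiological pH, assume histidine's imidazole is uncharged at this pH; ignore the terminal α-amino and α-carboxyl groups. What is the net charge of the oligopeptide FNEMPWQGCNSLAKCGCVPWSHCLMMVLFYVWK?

+1

Near pH 7.4, K and R contribute +1 each, D and E contribute −1 each, and every other side chain (His included, as stated) is uncharged.
Positive (K, R): K14, K33 → +2.
Negative (D, E): E3 → −1.
Net charge = (+2) + (−1) = +1.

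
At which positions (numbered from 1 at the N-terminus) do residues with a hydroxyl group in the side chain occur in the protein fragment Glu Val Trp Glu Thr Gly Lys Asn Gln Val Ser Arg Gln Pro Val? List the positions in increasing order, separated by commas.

Serine (S), threonine (T), and tyrosine (Y) each carry a hydroxyl group on the side chain.
Matching residues: Thr5, Ser11.

5, 11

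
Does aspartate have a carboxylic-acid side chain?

Yes

The acidic residues are Asp (D) and Glu (E), whose side chains end in a carboxylate group.
Aspartate is in this group.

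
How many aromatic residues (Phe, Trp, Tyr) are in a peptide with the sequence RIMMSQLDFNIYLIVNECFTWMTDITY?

Matching residues: F9, Y12, F19, W21, Y27.

5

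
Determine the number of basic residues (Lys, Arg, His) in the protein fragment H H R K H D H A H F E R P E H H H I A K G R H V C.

Matching residues: H1, H2, R3, K4, H5, H7, H9, R12, H15, H16, H17, K20, R22, H23.

14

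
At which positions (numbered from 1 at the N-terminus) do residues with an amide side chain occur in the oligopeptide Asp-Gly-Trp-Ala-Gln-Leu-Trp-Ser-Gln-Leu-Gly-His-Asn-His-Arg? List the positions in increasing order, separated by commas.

Asparagine (N) and glutamine (Q) have uncharged amide side chains.
Matching residues: Gln5, Gln9, Asn13.

5, 9, 13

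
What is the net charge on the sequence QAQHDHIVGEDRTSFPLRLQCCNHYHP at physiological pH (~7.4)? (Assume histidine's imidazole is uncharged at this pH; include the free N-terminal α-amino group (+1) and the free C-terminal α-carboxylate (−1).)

-1

Near pH 7.4, K and R contribute +1 each, D and E contribute −1 each, and every other side chain (His included, as stated) is uncharged.
Positive (K, R): R12, R18 → +2.
Negative (D, E): D5, E10, D11 → −3.
The N-terminus (+1) and C-terminus (−1) cancel.
Net charge = (+2) + (−3) = −1.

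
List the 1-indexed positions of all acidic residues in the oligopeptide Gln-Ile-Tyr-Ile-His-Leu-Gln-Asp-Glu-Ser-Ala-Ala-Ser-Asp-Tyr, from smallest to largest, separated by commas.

Only D (aspartate) and E (glutamate) carry a side-chain carboxylic acid.
Matching residues: Asp8, Glu9, Asp14.

8, 9, 14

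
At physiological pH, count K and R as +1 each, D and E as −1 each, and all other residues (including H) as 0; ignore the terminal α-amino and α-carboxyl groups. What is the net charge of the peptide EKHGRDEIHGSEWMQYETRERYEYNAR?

Positive (K, R): K2, R5, R19, R21, R27 → +5.
Negative (D, E): E1, D6, E7, E12, E17, E20, E23 → −7.
Net charge = (+5) + (−7) = −2.

-2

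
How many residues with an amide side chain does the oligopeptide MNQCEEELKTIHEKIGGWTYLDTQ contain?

3

Only N (asparagine) and Q (glutamine) carry a side-chain carboxamide.
Matching residues: N2, Q3, Q24.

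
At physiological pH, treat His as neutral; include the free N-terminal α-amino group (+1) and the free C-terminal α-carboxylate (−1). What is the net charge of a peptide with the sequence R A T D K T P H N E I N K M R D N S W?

At pH ~7.4 the Lys and Arg side chains are protonated (+1), the Asp and Glu side chains are deprotonated (−1), and with His taken as neutral all other side chains carry no charge.
Positive (K, R): R1, K5, K13, R15 → +4.
Negative (D, E): D4, E10, D16 → −3.
The N-terminus (+1) and C-terminus (−1) cancel.
Net charge = (+4) + (−3) = +1.

+1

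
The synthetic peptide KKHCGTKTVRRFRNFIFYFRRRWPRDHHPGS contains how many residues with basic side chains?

13

Lysine (K), arginine (R), and histidine (H) have basic, nitrogen-containing side chains.
Matching residues: K1, K2, H3, K7, R10, R11, R13, R20, R21, R22, R25, H27, H28.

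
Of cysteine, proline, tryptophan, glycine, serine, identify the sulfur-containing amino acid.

cysteine

Only Cys (C) and Met (M) have a sulfur atom in the side chain.
Of the listed options, only cysteine belongs to this group.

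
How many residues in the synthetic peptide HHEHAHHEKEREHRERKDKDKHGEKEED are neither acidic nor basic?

2

Acidic: D, E. Basic: K, R, H. All other residues are neither.
Matching residues: A5, G23.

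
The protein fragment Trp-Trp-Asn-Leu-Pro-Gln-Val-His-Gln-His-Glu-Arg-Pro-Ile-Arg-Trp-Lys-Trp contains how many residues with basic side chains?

The basic amino acids are Lys (K), Arg (R), and His (H).
Matching residues: His8, His10, Arg12, Arg15, Lys17.

5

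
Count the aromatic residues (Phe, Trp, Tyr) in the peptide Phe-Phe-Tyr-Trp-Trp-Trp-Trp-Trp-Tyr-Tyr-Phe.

Matching residues: Phe1, Phe2, Tyr3, Trp4, Trp5, Trp6, Trp7, Trp8, Tyr9, Tyr10, Phe11.

11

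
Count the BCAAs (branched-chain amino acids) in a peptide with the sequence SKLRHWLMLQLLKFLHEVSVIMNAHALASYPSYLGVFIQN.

13

Valine (V), leucine (L), and isoleucine (I) are the branched-chain amino acids.
Matching residues: L3, L7, L9, L11, L12, L15, V18, V20, I21, L27, L34, V36, I38.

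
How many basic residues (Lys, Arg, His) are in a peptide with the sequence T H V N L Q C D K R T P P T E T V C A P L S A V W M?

3

Matching residues: H2, K9, R10.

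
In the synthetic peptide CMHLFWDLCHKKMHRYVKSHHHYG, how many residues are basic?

10

K, R, and H are the three residues with basic side chains (ε-amine, guanidinium, and imidazole respectively).
Matching residues: H3, H10, K11, K12, H14, R15, K18, H20, H21, H22.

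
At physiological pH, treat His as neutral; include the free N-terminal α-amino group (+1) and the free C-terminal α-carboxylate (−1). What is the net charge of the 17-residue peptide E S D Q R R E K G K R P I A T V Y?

Near pH 7.4, K and R contribute +1 each, D and E contribute −1 each, and every other side chain (His included, as stated) is uncharged.
Positive (K, R): R5, R6, K8, K10, R11 → +5.
Negative (D, E): E1, D3, E7 → −3.
The N-terminus (+1) and C-terminus (−1) cancel.
Net charge = (+5) + (−3) = +2.

+2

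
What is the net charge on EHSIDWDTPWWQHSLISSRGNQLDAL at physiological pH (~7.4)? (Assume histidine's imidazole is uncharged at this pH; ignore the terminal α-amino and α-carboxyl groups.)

The side chains ionized at physiological pH are Lys/Arg (+1) and Asp/Glu (−1); with His treated as neutral, nothing else contributes.
Positive (K, R): R19 → +1.
Negative (D, E): E1, D5, D7, D24 → −4.
Net charge = (+1) + (−4) = −3.

-3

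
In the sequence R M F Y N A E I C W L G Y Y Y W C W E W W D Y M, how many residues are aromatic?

11

The aromatic amino acids are Phe (F, benzyl), Trp (W, indole), and Tyr (Y, phenol).
Matching residues: F3, Y4, W10, Y13, Y14, Y15, W16, W18, W20, W21, Y23.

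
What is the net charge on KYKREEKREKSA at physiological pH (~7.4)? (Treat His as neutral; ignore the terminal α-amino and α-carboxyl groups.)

+3

At pH ~7.4 the Lys and Arg side chains are protonated (+1), the Asp and Glu side chains are deprotonated (−1), and with His taken as neutral all other side chains carry no charge.
Positive (K, R): K1, K3, R4, K7, R8, K10 → +6.
Negative (D, E): E5, E6, E9 → −3.
Net charge = (+6) + (−3) = +3.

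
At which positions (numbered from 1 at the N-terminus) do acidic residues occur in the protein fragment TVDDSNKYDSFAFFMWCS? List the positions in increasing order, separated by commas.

The acidic residues are Asp (D) and Glu (E), whose side chains end in a carboxylate group.
Matching residues: D3, D4, D9.

3, 4, 9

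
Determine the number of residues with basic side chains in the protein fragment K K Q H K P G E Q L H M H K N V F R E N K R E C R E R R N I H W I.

The basic amino acids are Lys (K), Arg (R), and His (H).
Matching residues: K1, K2, H4, K5, H11, H13, K14, R18, K21, R22, R25, R27, R28, H31.

14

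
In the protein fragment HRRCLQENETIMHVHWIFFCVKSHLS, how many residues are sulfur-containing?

3

Only Cys (C) and Met (M) have a sulfur atom in the side chain.
Matching residues: C4, M12, C20.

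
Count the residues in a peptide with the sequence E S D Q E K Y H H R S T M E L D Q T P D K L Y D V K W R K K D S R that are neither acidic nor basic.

15

Acidic: D, E. Basic: K, R, H. All other residues are neither.
Matching residues: S2, Q4, Y7, S11, T12, M13, L15, Q17, T18, P19, L22, Y23, V25, W27, S32.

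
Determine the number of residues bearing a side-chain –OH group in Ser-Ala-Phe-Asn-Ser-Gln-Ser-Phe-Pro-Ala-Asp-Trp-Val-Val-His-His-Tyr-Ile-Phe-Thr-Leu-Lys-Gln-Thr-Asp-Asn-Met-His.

6

S, T, and Y are the three residues with a side-chain hydroxyl.
Matching residues: Ser1, Ser5, Ser7, Tyr17, Thr20, Thr24.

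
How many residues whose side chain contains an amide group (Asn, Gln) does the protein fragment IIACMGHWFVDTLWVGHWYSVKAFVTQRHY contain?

1

Matching residues: Q27.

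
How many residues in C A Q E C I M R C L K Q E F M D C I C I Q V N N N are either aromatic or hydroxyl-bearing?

Aromatic: F, W, Y. Hydroxyl-bearing: S, T, Y.
Aromatic residues here: F14 (1).
Hydroxyl-bearing residues here: none (0).
(Y belongs to both groups, but none appear in this sequence.) Total = 1 + 0 = 1.

1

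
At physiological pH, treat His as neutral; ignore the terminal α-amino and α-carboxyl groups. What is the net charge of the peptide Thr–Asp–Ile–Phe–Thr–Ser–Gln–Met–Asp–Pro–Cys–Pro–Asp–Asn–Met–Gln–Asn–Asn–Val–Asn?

-3

Near pH 7.4, K and R contribute +1 each, D and E contribute −1 each, and every other side chain (His included, as stated) is uncharged.
Positive (K, R): none → +0.
Negative (D, E): Asp2, Asp9, Asp13 → −3.
Net charge = (+0) + (−3) = −3.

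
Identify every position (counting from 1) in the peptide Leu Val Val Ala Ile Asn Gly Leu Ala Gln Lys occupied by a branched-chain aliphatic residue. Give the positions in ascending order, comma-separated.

1, 2, 3, 5, 8

V, L, and I make up the branched-chain aliphatic group.
Matching residues: Leu1, Val2, Val3, Ile5, Leu8.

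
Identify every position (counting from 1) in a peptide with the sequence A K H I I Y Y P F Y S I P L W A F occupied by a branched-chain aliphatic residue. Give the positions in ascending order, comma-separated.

The BCAAs are Val, Leu, and Ile — aliphatic side chains with a branch point.
Matching residues: I4, I5, I12, L14.

4, 5, 12, 14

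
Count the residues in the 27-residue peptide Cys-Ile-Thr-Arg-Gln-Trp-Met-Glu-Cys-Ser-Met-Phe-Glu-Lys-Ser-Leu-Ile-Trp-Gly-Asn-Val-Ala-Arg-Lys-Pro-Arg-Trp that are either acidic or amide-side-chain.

4

Acidic: D, E. Amide-side-chain: N, Q.
Acidic residues here: Glu8, Glu13 (2).
Amide-side-chain residues here: Gln5, Asn20 (2).
The two groups share no amino acid, so total = 2 + 2 = 4.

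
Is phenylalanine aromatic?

The aromatic amino acids are Phe (F, benzyl), Trp (W, indole), and Tyr (Y, phenol).
Phenylalanine is in this group.

Yes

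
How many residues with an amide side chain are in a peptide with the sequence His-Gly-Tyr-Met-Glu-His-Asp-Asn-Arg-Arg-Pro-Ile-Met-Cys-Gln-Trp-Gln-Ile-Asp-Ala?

The amide-side-chain residues are Asn (N) and Gln (Q).
Matching residues: Asn8, Gln15, Gln17.

3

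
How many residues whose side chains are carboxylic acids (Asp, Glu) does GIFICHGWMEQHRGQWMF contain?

Matching residues: E10.

1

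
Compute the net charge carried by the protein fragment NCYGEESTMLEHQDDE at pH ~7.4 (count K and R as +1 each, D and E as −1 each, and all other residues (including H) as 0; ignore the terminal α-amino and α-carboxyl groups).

Positive (K, R): none → +0.
Negative (D, E): E5, E6, E11, D14, D15, E16 → −6.
Net charge = (+0) + (−6) = −6.

-6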